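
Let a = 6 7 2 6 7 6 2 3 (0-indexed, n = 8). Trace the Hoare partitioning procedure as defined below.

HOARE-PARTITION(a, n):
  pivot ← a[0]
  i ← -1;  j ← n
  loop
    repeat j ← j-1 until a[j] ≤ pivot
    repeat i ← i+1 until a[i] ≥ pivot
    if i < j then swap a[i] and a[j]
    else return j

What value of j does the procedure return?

3

pivot = a[0] = 6; i = -1, j = 8
j→7 (a[7]=3≤6), i→0 (a[0]=6≥6); i<j, swap → 3 7 2 6 7 6 2 6
j→6 (a[6]=2≤6), i→1 (a[1]=7≥6); i<j, swap → 3 2 2 6 7 6 7 6
j→5 (a[5]=6≤6), i→3 (a[3]=6≥6); i<j, swap → 3 2 2 6 7 6 7 6
j→3, i→4; i≥j, return j=3. a = 3 2 2 6 7 6 7 6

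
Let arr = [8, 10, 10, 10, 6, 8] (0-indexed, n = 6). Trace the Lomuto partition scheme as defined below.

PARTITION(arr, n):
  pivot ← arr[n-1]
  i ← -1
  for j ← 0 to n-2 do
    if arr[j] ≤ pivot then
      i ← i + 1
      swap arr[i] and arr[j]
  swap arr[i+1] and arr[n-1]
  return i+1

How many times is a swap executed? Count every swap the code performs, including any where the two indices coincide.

3

pivot = arr[5] = 8; i = -1
j=0: arr[0]=8 ≤ 8 → i=0, swap arr[0],arr[0] (no change) → [8, 10, 10, 10, 6, 8]
j=1: arr[1]=10 > 8 → no swap
j=2: arr[2]=10 > 8 → no swap
j=3: arr[3]=10 > 8 → no swap
j=4: arr[4]=6 ≤ 8 → i=1, swap arr[1],arr[4] → [8, 6, 10, 10, 10, 8]
final swap arr[2],arr[5] → [8, 6, 8, 10, 10, 10]; return 2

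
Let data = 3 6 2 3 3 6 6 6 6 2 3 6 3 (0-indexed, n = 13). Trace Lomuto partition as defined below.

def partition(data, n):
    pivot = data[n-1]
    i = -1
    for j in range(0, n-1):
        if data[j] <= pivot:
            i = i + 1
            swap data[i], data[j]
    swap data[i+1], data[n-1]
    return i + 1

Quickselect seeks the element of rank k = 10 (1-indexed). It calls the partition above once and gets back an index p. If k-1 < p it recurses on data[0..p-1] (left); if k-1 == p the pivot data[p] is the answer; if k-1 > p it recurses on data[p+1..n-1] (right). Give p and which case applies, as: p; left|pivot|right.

pivot = data[12] = 3; i = -1
j=0: data[0]=3 ≤ 3 → i=0, swap data[0],data[0] (no change) → 3 6 2 3 3 6 6 6 6 2 3 6 3
j=1: data[1]=6 > 3 → no swap
j=2: data[2]=2 ≤ 3 → i=1, swap data[1],data[2] → 3 2 6 3 3 6 6 6 6 2 3 6 3
j=3: data[3]=3 ≤ 3 → i=2, swap data[2],data[3] → 3 2 3 6 3 6 6 6 6 2 3 6 3
j=4: data[4]=3 ≤ 3 → i=3, swap data[3],data[4] → 3 2 3 3 6 6 6 6 6 2 3 6 3
j=5: data[5]=6 > 3 → no swap
j=6: data[6]=6 > 3 → no swap
j=7: data[7]=6 > 3 → no swap
j=8: data[8]=6 > 3 → no swap
j=9: data[9]=2 ≤ 3 → i=4, swap data[4],data[9] → 3 2 3 3 2 6 6 6 6 6 3 6 3
j=10: data[10]=3 ≤ 3 → i=5, swap data[5],data[10] → 3 2 3 3 2 3 6 6 6 6 6 6 3
j=11: data[11]=6 > 3 → no swap
final swap data[6],data[12] → 3 2 3 3 2 3 3 6 6 6 6 6 6; return 6
p = 6; k-1 = 9 > 6 ⇒ right

6; right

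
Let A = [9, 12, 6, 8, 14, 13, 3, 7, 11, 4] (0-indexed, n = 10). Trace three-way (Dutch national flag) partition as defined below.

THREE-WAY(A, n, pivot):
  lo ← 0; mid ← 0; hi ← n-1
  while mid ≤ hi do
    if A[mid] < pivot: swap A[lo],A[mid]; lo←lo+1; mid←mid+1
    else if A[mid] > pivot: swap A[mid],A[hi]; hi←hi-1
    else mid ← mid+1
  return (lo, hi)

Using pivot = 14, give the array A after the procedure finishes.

pivot = 14; lo=0, mid=0, hi=9
A[mid]=9<14: swap A[0],A[0]; lo=1,mid=1 → [9, 12, 6, 8, 14, 13, 3, 7, 11, 4]
A[mid]=12<14: swap A[1],A[1]; lo=2,mid=2 → [9, 12, 6, 8, 14, 13, 3, 7, 11, 4]
A[mid]=6<14: swap A[2],A[2]; lo=3,mid=3 → [9, 12, 6, 8, 14, 13, 3, 7, 11, 4]
A[mid]=8<14: swap A[3],A[3]; lo=4,mid=4 → [9, 12, 6, 8, 14, 13, 3, 7, 11, 4]
A[mid]=14=14: mid=5
A[mid]=13<14: swap A[4],A[5]; lo=5,mid=6 → [9, 12, 6, 8, 13, 14, 3, 7, 11, 4]
A[mid]=3<14: swap A[5],A[6]; lo=6,mid=7 → [9, 12, 6, 8, 13, 3, 14, 7, 11, 4]
A[mid]=7<14: swap A[6],A[7]; lo=7,mid=8 → [9, 12, 6, 8, 13, 3, 7, 14, 11, 4]
A[mid]=11<14: swap A[7],A[8]; lo=8,mid=9 → [9, 12, 6, 8, 13, 3, 7, 11, 14, 4]
A[mid]=4<14: swap A[8],A[9]; lo=9,mid=10 → [9, 12, 6, 8, 13, 3, 7, 11, 4, 14]
end: lo=9, hi=9; A = [9, 12, 6, 8, 13, 3, 7, 11, 4, 14]

[9, 12, 6, 8, 13, 3, 7, 11, 4, 14]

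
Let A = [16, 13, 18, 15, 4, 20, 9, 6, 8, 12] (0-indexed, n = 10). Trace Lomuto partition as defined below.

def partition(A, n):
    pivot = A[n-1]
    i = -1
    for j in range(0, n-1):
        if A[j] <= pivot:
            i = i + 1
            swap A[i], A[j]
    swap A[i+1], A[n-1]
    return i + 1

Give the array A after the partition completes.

[4, 9, 6, 8, 12, 20, 13, 18, 15, 16]

pivot = A[9] = 12; i = -1
j=0: A[0]=16 > 12 → no swap
j=1: A[1]=13 > 12 → no swap
j=2: A[2]=18 > 12 → no swap
j=3: A[3]=15 > 12 → no swap
j=4: A[4]=4 ≤ 12 → i=0, swap A[0],A[4] → [4, 13, 18, 15, 16, 20, 9, 6, 8, 12]
j=5: A[5]=20 > 12 → no swap
j=6: A[6]=9 ≤ 12 → i=1, swap A[1],A[6] → [4, 9, 18, 15, 16, 20, 13, 6, 8, 12]
j=7: A[7]=6 ≤ 12 → i=2, swap A[2],A[7] → [4, 9, 6, 15, 16, 20, 13, 18, 8, 12]
j=8: A[8]=8 ≤ 12 → i=3, swap A[3],A[8] → [4, 9, 6, 8, 16, 20, 13, 18, 15, 12]
final swap A[4],A[9] → [4, 9, 6, 8, 12, 20, 13, 18, 15, 16]; return 4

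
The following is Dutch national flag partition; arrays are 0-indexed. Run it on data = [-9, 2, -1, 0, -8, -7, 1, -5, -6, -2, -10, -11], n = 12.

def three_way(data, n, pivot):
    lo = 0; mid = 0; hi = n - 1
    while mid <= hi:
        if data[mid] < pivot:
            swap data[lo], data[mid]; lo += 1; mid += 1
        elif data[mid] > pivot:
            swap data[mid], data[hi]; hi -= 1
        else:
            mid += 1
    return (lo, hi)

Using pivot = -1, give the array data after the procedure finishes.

[-9, -11, -10, -8, -7, -2, -5, -6, -1, 1, 0, 2]

pivot = -1; lo=0, mid=0, hi=11
data[mid]=-9<-1: swap data[0],data[0]; lo=1,mid=1 → [-9, 2, -1, 0, -8, -7, 1, -5, -6, -2, -10, -11]
data[mid]=2>-1: swap data[1],data[11]; hi=10 → [-9, -11, -1, 0, -8, -7, 1, -5, -6, -2, -10, 2]
data[mid]=-11<-1: swap data[1],data[1]; lo=2,mid=2 → [-9, -11, -1, 0, -8, -7, 1, -5, -6, -2, -10, 2]
data[mid]=-1=-1: mid=3
data[mid]=0>-1: swap data[3],data[10]; hi=9 → [-9, -11, -1, -10, -8, -7, 1, -5, -6, -2, 0, 2]
data[mid]=-10<-1: swap data[2],data[3]; lo=3,mid=4 → [-9, -11, -10, -1, -8, -7, 1, -5, -6, -2, 0, 2]
data[mid]=-8<-1: swap data[3],data[4]; lo=4,mid=5 → [-9, -11, -10, -8, -1, -7, 1, -5, -6, -2, 0, 2]
data[mid]=-7<-1: swap data[4],data[5]; lo=5,mid=6 → [-9, -11, -10, -8, -7, -1, 1, -5, -6, -2, 0, 2]
data[mid]=1>-1: swap data[6],data[9]; hi=8 → [-9, -11, -10, -8, -7, -1, -2, -5, -6, 1, 0, 2]
data[mid]=-2<-1: swap data[5],data[6]; lo=6,mid=7 → [-9, -11, -10, -8, -7, -2, -1, -5, -6, 1, 0, 2]
data[mid]=-5<-1: swap data[6],data[7]; lo=7,mid=8 → [-9, -11, -10, -8, -7, -2, -5, -1, -6, 1, 0, 2]
data[mid]=-6<-1: swap data[7],data[8]; lo=8,mid=9 → [-9, -11, -10, -8, -7, -2, -5, -6, -1, 1, 0, 2]
end: lo=8, hi=8; data = [-9, -11, -10, -8, -7, -2, -5, -6, -1, 1, 0, 2]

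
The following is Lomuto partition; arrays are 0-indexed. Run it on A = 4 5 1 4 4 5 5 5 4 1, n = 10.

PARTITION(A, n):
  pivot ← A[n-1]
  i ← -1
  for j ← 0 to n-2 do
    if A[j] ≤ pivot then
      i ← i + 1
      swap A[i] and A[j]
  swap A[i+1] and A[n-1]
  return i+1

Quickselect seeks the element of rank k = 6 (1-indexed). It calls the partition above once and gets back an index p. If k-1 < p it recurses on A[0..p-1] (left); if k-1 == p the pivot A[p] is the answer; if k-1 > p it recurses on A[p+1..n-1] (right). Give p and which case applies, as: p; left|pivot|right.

1; right

pivot=1, i=-1
j=0: 4>1, skip
j=1: 5>1, skip
j=2: 1≤1, i=0, swap(0,2) ⇒ 1 5 4 4 4 5 5 5 4 1
j=3: 4>1, skip
j=4: 4>1, skip
j=5: 5>1, skip
j=6: 5>1, skip
j=7: 5>1, skip
j=8: 4>1, skip
swap(1,9) ⇒ 1 1 4 4 4 5 5 5 4 5; return 1
p = 1; k-1 = 5 > 1 ⇒ right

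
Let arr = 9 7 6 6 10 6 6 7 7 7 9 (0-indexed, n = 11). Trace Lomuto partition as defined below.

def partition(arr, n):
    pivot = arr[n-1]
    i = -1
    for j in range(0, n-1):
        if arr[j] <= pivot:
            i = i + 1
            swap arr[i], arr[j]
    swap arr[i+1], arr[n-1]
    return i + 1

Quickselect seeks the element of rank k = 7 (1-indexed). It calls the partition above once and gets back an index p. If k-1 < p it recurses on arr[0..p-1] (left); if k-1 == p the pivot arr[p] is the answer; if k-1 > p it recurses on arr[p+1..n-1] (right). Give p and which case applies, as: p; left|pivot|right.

pivot=9, i=-1
j=0: 9≤9, i=0, swap(0,0) ⇒ 9 7 6 6 10 6 6 7 7 7 9
j=1: 7≤9, i=1, swap(1,1) ⇒ 9 7 6 6 10 6 6 7 7 7 9
j=2: 6≤9, i=2, swap(2,2) ⇒ 9 7 6 6 10 6 6 7 7 7 9
j=3: 6≤9, i=3, swap(3,3) ⇒ 9 7 6 6 10 6 6 7 7 7 9
j=4: 10>9, skip
j=5: 6≤9, i=4, swap(4,5) ⇒ 9 7 6 6 6 10 6 7 7 7 9
j=6: 6≤9, i=5, swap(5,6) ⇒ 9 7 6 6 6 6 10 7 7 7 9
j=7: 7≤9, i=6, swap(6,7) ⇒ 9 7 6 6 6 6 7 10 7 7 9
j=8: 7≤9, i=7, swap(7,8) ⇒ 9 7 6 6 6 6 7 7 10 7 9
j=9: 7≤9, i=8, swap(8,9) ⇒ 9 7 6 6 6 6 7 7 7 10 9
swap(9,10) ⇒ 9 7 6 6 6 6 7 7 7 9 10; return 9
p = 9; k-1 = 6 < 9 ⇒ left

9; left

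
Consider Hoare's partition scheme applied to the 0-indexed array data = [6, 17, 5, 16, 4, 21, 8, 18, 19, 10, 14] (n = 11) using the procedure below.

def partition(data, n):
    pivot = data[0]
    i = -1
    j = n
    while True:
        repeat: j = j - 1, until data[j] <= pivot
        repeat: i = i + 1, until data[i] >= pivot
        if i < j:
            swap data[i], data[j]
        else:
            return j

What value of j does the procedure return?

1

pivot=6
j stops at 4 (4), i stops at 0 (6); swap ⇒ [4, 17, 5, 16, 6, 21, 8, 18, 19, 10, 14]
j stops at 2 (5), i stops at 1 (17); swap ⇒ [4, 5, 17, 16, 6, 21, 8, 18, 19, 10, 14]
j stops at 1, i stops at 2; i≥j ⇒ return 1. data=[4, 5, 17, 16, 6, 21, 8, 18, 19, 10, 14]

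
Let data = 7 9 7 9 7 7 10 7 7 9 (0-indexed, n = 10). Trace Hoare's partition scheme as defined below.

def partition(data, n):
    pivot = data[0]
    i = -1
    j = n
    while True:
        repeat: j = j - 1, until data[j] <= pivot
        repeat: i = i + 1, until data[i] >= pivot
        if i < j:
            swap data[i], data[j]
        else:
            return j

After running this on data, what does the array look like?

pivot = data[0] = 7; i = -1, j = 10
j→8 (data[8]=7≤7), i→0 (data[0]=7≥7); i<j, swap → 7 9 7 9 7 7 10 7 7 9
j→7 (data[7]=7≤7), i→1 (data[1]=9≥7); i<j, swap → 7 7 7 9 7 7 10 9 7 9
j→5 (data[5]=7≤7), i→2 (data[2]=7≥7); i<j, swap → 7 7 7 9 7 7 10 9 7 9
j→4 (data[4]=7≤7), i→3 (data[3]=9≥7); i<j, swap → 7 7 7 7 9 7 10 9 7 9
j→3, i→4; i≥j, return j=3. data = 7 7 7 7 9 7 10 9 7 9

7 7 7 7 9 7 10 9 7 9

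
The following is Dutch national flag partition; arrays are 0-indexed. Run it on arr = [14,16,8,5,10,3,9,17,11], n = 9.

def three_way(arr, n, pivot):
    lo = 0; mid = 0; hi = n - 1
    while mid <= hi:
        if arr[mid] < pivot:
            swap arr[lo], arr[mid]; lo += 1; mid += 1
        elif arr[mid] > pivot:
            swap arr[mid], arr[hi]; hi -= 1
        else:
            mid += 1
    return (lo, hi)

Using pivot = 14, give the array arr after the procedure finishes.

[11,8,5,10,3,9,14,17,16]

lo=0 mid=0 hi=8
14=14: mid=1
16>14: swap(1,8), hi=7 ⇒ [14,11,8,5,10,3,9,17,16]
11<14: swap(0,1), lo=1 mid=2 ⇒ [11,14,8,5,10,3,9,17,16]
8<14: swap(1,2), lo=2 mid=3 ⇒ [11,8,14,5,10,3,9,17,16]
5<14: swap(2,3), lo=3 mid=4 ⇒ [11,8,5,14,10,3,9,17,16]
10<14: swap(3,4), lo=4 mid=5 ⇒ [11,8,5,10,14,3,9,17,16]
3<14: swap(4,5), lo=5 mid=6 ⇒ [11,8,5,10,3,14,9,17,16]
9<14: swap(5,6), lo=6 mid=7 ⇒ [11,8,5,10,3,9,14,17,16]
17>14: swap(7,7), hi=6 ⇒ [11,8,5,10,3,9,14,17,16]
done. lo=6 hi=6; arr=[11,8,5,10,3,9,14,17,16]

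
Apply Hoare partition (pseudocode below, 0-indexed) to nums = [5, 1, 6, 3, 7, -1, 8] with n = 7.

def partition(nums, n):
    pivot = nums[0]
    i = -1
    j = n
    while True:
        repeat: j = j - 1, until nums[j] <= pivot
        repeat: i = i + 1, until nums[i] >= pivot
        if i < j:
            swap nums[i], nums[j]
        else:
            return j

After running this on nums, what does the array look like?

pivot=5
j stops at 5 (-1), i stops at 0 (5); swap ⇒ [-1, 1, 6, 3, 7, 5, 8]
j stops at 3 (3), i stops at 2 (6); swap ⇒ [-1, 1, 3, 6, 7, 5, 8]
j stops at 2, i stops at 3; i≥j ⇒ return 2. nums=[-1, 1, 3, 6, 7, 5, 8]

[-1, 1, 3, 6, 7, 5, 8]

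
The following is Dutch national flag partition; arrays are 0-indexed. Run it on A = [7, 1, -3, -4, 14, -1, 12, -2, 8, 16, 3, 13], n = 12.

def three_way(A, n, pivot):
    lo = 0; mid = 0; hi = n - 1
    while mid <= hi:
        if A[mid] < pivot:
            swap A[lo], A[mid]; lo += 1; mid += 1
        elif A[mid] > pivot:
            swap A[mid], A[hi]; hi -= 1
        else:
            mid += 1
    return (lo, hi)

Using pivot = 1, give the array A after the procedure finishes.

lo=0 mid=0 hi=11
7>1: swap(0,11), hi=10 ⇒ [13, 1, -3, -4, 14, -1, 12, -2, 8, 16, 3, 7]
13>1: swap(0,10), hi=9 ⇒ [3, 1, -3, -4, 14, -1, 12, -2, 8, 16, 13, 7]
3>1: swap(0,9), hi=8 ⇒ [16, 1, -3, -4, 14, -1, 12, -2, 8, 3, 13, 7]
16>1: swap(0,8), hi=7 ⇒ [8, 1, -3, -4, 14, -1, 12, -2, 16, 3, 13, 7]
8>1: swap(0,7), hi=6 ⇒ [-2, 1, -3, -4, 14, -1, 12, 8, 16, 3, 13, 7]
-2<1: swap(0,0), lo=1 mid=1 ⇒ [-2, 1, -3, -4, 14, -1, 12, 8, 16, 3, 13, 7]
1=1: mid=2
-3<1: swap(1,2), lo=2 mid=3 ⇒ [-2, -3, 1, -4, 14, -1, 12, 8, 16, 3, 13, 7]
-4<1: swap(2,3), lo=3 mid=4 ⇒ [-2, -3, -4, 1, 14, -1, 12, 8, 16, 3, 13, 7]
14>1: swap(4,6), hi=5 ⇒ [-2, -3, -4, 1, 12, -1, 14, 8, 16, 3, 13, 7]
12>1: swap(4,5), hi=4 ⇒ [-2, -3, -4, 1, -1, 12, 14, 8, 16, 3, 13, 7]
-1<1: swap(3,4), lo=4 mid=5 ⇒ [-2, -3, -4, -1, 1, 12, 14, 8, 16, 3, 13, 7]
done. lo=4 hi=4; A=[-2, -3, -4, -1, 1, 12, 14, 8, 16, 3, 13, 7]

[-2, -3, -4, -1, 1, 12, 14, 8, 16, 3, 13, 7]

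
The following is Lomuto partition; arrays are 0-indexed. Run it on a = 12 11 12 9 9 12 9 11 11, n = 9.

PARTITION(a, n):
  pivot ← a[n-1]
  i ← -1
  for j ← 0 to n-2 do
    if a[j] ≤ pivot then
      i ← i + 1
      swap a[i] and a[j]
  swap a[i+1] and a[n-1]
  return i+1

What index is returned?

5

pivot = a[8] = 11; i = -1
j=0: a[0]=12 > 11 → no swap
j=1: a[1]=11 ≤ 11 → i=0, swap a[0],a[1] → 11 12 12 9 9 12 9 11 11
j=2: a[2]=12 > 11 → no swap
j=3: a[3]=9 ≤ 11 → i=1, swap a[1],a[3] → 11 9 12 12 9 12 9 11 11
j=4: a[4]=9 ≤ 11 → i=2, swap a[2],a[4] → 11 9 9 12 12 12 9 11 11
j=5: a[5]=12 > 11 → no swap
j=6: a[6]=9 ≤ 11 → i=3, swap a[3],a[6] → 11 9 9 9 12 12 12 11 11
j=7: a[7]=11 ≤ 11 → i=4, swap a[4],a[7] → 11 9 9 9 11 12 12 12 11
final swap a[5],a[8] → 11 9 9 9 11 11 12 12 12; return 5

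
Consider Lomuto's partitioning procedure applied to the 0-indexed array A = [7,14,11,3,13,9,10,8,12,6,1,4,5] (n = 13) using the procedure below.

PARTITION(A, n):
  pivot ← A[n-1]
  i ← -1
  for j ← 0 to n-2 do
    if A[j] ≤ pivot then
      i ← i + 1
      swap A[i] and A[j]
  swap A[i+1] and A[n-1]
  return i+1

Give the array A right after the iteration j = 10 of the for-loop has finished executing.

[3,1,11,7,13,9,10,8,12,6,14,4,5]

pivot = A[12] = 5; i = -1
j=0: A[0]=7 > 5 → no swap
j=1: A[1]=14 > 5 → no swap
j=2: A[2]=11 > 5 → no swap
j=3: A[3]=3 ≤ 5 → i=0, swap A[0],A[3] → [3,14,11,7,13,9,10,8,12,6,1,4,5]
j=4: A[4]=13 > 5 → no swap
j=5: A[5]=9 > 5 → no swap
j=6: A[6]=10 > 5 → no swap
j=7: A[7]=8 > 5 → no swap
j=8: A[8]=12 > 5 → no swap
j=9: A[9]=6 > 5 → no swap
j=10: A[10]=1 ≤ 5 → i=1, swap A[1],A[10] → [3,1,11,7,13,9,10,8,12,6,14,4,5]
(after j=10) A = [3,1,11,7,13,9,10,8,12,6,14,4,5]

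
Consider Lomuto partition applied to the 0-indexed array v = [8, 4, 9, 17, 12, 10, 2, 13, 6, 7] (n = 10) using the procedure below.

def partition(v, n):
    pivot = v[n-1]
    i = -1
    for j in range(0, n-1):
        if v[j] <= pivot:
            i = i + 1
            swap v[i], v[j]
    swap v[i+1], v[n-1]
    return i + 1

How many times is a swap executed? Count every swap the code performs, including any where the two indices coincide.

pivot=7, i=-1
j=0: 8>7, skip
j=1: 4≤7, i=0, swap(0,1) ⇒ [4, 8, 9, 17, 12, 10, 2, 13, 6, 7]
j=2: 9>7, skip
j=3: 17>7, skip
j=4: 12>7, skip
j=5: 10>7, skip
j=6: 2≤7, i=1, swap(1,6) ⇒ [4, 2, 9, 17, 12, 10, 8, 13, 6, 7]
j=7: 13>7, skip
j=8: 6≤7, i=2, swap(2,8) ⇒ [4, 2, 6, 17, 12, 10, 8, 13, 9, 7]
swap(3,9) ⇒ [4, 2, 6, 7, 12, 10, 8, 13, 9, 17]; return 3

4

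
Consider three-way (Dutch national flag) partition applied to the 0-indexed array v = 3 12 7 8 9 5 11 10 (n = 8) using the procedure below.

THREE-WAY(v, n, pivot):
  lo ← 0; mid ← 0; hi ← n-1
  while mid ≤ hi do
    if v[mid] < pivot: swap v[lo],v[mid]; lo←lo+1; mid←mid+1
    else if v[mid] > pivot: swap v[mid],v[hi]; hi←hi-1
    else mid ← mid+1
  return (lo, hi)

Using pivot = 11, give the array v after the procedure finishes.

3 10 7 8 9 5 11 12

lo=0 mid=0 hi=7
3<11: swap(0,0), lo=1 mid=1 ⇒ 3 12 7 8 9 5 11 10
12>11: swap(1,7), hi=6 ⇒ 3 10 7 8 9 5 11 12
10<11: swap(1,1), lo=2 mid=2 ⇒ 3 10 7 8 9 5 11 12
7<11: swap(2,2), lo=3 mid=3 ⇒ 3 10 7 8 9 5 11 12
8<11: swap(3,3), lo=4 mid=4 ⇒ 3 10 7 8 9 5 11 12
9<11: swap(4,4), lo=5 mid=5 ⇒ 3 10 7 8 9 5 11 12
5<11: swap(5,5), lo=6 mid=6 ⇒ 3 10 7 8 9 5 11 12
11=11: mid=7
done. lo=6 hi=6; v=3 10 7 8 9 5 11 12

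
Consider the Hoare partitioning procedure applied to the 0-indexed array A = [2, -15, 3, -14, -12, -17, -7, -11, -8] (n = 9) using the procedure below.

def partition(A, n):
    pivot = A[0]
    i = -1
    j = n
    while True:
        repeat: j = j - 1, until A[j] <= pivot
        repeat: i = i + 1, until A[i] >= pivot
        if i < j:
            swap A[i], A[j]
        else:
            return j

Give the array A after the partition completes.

pivot = A[0] = 2; i = -1, j = 9
j→8 (A[8]=-8≤2), i→0 (A[0]=2≥2); i<j, swap → [-8, -15, 3, -14, -12, -17, -7, -11, 2]
j→7 (A[7]=-11≤2), i→2 (A[2]=3≥2); i<j, swap → [-8, -15, -11, -14, -12, -17, -7, 3, 2]
j→6, i→7; i≥j, return j=6. A = [-8, -15, -11, -14, -12, -17, -7, 3, 2]

[-8, -15, -11, -14, -12, -17, -7, 3, 2]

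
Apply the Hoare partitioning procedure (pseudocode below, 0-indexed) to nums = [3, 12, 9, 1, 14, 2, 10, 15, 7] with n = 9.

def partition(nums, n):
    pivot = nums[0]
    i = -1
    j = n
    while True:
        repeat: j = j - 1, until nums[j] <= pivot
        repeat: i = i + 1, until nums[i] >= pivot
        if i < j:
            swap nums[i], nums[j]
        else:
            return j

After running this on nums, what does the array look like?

[2, 1, 9, 12, 14, 3, 10, 15, 7]

pivot=3
j stops at 5 (2), i stops at 0 (3); swap ⇒ [2, 12, 9, 1, 14, 3, 10, 15, 7]
j stops at 3 (1), i stops at 1 (12); swap ⇒ [2, 1, 9, 12, 14, 3, 10, 15, 7]
j stops at 1, i stops at 2; i≥j ⇒ return 1. nums=[2, 1, 9, 12, 14, 3, 10, 15, 7]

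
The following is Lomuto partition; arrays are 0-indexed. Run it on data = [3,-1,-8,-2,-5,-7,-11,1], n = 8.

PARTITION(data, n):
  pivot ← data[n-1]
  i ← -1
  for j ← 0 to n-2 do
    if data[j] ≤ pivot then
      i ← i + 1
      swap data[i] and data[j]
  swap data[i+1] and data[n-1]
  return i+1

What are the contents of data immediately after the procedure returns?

pivot = data[7] = 1; i = -1
j=0: data[0]=3 > 1 → no swap
j=1: data[1]=-1 ≤ 1 → i=0, swap data[0],data[1] → [-1,3,-8,-2,-5,-7,-11,1]
j=2: data[2]=-8 ≤ 1 → i=1, swap data[1],data[2] → [-1,-8,3,-2,-5,-7,-11,1]
j=3: data[3]=-2 ≤ 1 → i=2, swap data[2],data[3] → [-1,-8,-2,3,-5,-7,-11,1]
j=4: data[4]=-5 ≤ 1 → i=3, swap data[3],data[4] → [-1,-8,-2,-5,3,-7,-11,1]
j=5: data[5]=-7 ≤ 1 → i=4, swap data[4],data[5] → [-1,-8,-2,-5,-7,3,-11,1]
j=6: data[6]=-11 ≤ 1 → i=5, swap data[5],data[6] → [-1,-8,-2,-5,-7,-11,3,1]
final swap data[6],data[7] → [-1,-8,-2,-5,-7,-11,1,3]; return 6

[-1,-8,-2,-5,-7,-11,1,3]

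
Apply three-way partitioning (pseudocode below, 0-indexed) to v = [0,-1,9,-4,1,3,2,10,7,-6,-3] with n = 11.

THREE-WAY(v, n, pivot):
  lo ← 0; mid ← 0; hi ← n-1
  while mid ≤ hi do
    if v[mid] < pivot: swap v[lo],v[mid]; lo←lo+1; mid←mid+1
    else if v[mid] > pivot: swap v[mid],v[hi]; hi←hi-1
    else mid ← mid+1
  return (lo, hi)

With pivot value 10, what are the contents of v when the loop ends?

[0,-1,9,-4,1,3,2,7,-6,-3,10]

pivot = 10; lo=0, mid=0, hi=10
v[mid]=0<10: swap v[0],v[0]; lo=1,mid=1 → [0,-1,9,-4,1,3,2,10,7,-6,-3]
v[mid]=-1<10: swap v[1],v[1]; lo=2,mid=2 → [0,-1,9,-4,1,3,2,10,7,-6,-3]
v[mid]=9<10: swap v[2],v[2]; lo=3,mid=3 → [0,-1,9,-4,1,3,2,10,7,-6,-3]
v[mid]=-4<10: swap v[3],v[3]; lo=4,mid=4 → [0,-1,9,-4,1,3,2,10,7,-6,-3]
v[mid]=1<10: swap v[4],v[4]; lo=5,mid=5 → [0,-1,9,-4,1,3,2,10,7,-6,-3]
v[mid]=3<10: swap v[5],v[5]; lo=6,mid=6 → [0,-1,9,-4,1,3,2,10,7,-6,-3]
v[mid]=2<10: swap v[6],v[6]; lo=7,mid=7 → [0,-1,9,-4,1,3,2,10,7,-6,-3]
v[mid]=10=10: mid=8
v[mid]=7<10: swap v[7],v[8]; lo=8,mid=9 → [0,-1,9,-4,1,3,2,7,10,-6,-3]
v[mid]=-6<10: swap v[8],v[9]; lo=9,mid=10 → [0,-1,9,-4,1,3,2,7,-6,10,-3]
v[mid]=-3<10: swap v[9],v[10]; lo=10,mid=11 → [0,-1,9,-4,1,3,2,7,-6,-3,10]
end: lo=10, hi=10; v = [0,-1,9,-4,1,3,2,7,-6,-3,10]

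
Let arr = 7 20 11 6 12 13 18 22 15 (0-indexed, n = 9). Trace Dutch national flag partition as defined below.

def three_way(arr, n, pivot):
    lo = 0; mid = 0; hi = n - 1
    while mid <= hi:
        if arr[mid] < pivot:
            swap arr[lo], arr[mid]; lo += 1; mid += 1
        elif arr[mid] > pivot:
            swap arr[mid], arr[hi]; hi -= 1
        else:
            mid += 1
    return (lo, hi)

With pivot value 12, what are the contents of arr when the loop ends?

pivot = 12; lo=0, mid=0, hi=8
arr[mid]=7<12: swap arr[0],arr[0]; lo=1,mid=1 → 7 20 11 6 12 13 18 22 15
arr[mid]=20>12: swap arr[1],arr[8]; hi=7 → 7 15 11 6 12 13 18 22 20
arr[mid]=15>12: swap arr[1],arr[7]; hi=6 → 7 22 11 6 12 13 18 15 20
arr[mid]=22>12: swap arr[1],arr[6]; hi=5 → 7 18 11 6 12 13 22 15 20
arr[mid]=18>12: swap arr[1],arr[5]; hi=4 → 7 13 11 6 12 18 22 15 20
arr[mid]=13>12: swap arr[1],arr[4]; hi=3 → 7 12 11 6 13 18 22 15 20
arr[mid]=12=12: mid=2
arr[mid]=11<12: swap arr[1],arr[2]; lo=2,mid=3 → 7 11 12 6 13 18 22 15 20
arr[mid]=6<12: swap arr[2],arr[3]; lo=3,mid=4 → 7 11 6 12 13 18 22 15 20
end: lo=3, hi=3; arr = 7 11 6 12 13 18 22 15 20

7 11 6 12 13 18 22 15 20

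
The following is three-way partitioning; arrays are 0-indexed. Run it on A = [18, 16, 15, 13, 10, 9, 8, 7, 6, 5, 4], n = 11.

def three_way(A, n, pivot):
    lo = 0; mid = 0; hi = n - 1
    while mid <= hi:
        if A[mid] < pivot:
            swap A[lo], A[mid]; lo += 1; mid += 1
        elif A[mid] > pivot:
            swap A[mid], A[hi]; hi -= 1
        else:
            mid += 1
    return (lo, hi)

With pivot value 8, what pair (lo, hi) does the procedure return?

pivot = 8; lo=0, mid=0, hi=10
A[mid]=18>8: swap A[0],A[10]; hi=9 → [4, 16, 15, 13, 10, 9, 8, 7, 6, 5, 18]
A[mid]=4<8: swap A[0],A[0]; lo=1,mid=1 → [4, 16, 15, 13, 10, 9, 8, 7, 6, 5, 18]
A[mid]=16>8: swap A[1],A[9]; hi=8 → [4, 5, 15, 13, 10, 9, 8, 7, 6, 16, 18]
A[mid]=5<8: swap A[1],A[1]; lo=2,mid=2 → [4, 5, 15, 13, 10, 9, 8, 7, 6, 16, 18]
A[mid]=15>8: swap A[2],A[8]; hi=7 → [4, 5, 6, 13, 10, 9, 8, 7, 15, 16, 18]
A[mid]=6<8: swap A[2],A[2]; lo=3,mid=3 → [4, 5, 6, 13, 10, 9, 8, 7, 15, 16, 18]
A[mid]=13>8: swap A[3],A[7]; hi=6 → [4, 5, 6, 7, 10, 9, 8, 13, 15, 16, 18]
A[mid]=7<8: swap A[3],A[3]; lo=4,mid=4 → [4, 5, 6, 7, 10, 9, 8, 13, 15, 16, 18]
A[mid]=10>8: swap A[4],A[6]; hi=5 → [4, 5, 6, 7, 8, 9, 10, 13, 15, 16, 18]
A[mid]=8=8: mid=5
A[mid]=9>8: swap A[5],A[5]; hi=4 → [4, 5, 6, 7, 8, 9, 10, 13, 15, 16, 18]
end: lo=4, hi=4; A = [4, 5, 6, 7, 8, 9, 10, 13, 15, 16, 18]

(4, 4)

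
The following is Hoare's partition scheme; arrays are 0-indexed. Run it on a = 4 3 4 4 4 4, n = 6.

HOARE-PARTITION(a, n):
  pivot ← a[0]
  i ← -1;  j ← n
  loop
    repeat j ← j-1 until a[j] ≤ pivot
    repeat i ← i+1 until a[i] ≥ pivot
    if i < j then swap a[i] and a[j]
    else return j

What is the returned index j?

3

pivot = a[0] = 4; i = -1, j = 6
j→5 (a[5]=4≤4), i→0 (a[0]=4≥4); i<j, swap → 4 3 4 4 4 4
j→4 (a[4]=4≤4), i→2 (a[2]=4≥4); i<j, swap → 4 3 4 4 4 4
j→3, i→3; i≥j, return j=3. a = 4 3 4 4 4 4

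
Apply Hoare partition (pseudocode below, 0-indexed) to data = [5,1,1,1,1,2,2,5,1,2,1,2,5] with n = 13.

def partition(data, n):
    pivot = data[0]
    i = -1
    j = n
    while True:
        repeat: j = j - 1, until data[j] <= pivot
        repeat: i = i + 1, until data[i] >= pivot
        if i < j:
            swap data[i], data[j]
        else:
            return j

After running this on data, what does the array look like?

[5,1,1,1,1,2,2,2,1,2,1,5,5]

pivot = data[0] = 5; i = -1, j = 13
j→12 (data[12]=5≤5), i→0 (data[0]=5≥5); i<j, swap → [5,1,1,1,1,2,2,5,1,2,1,2,5]
j→11 (data[11]=2≤5), i→7 (data[7]=5≥5); i<j, swap → [5,1,1,1,1,2,2,2,1,2,1,5,5]
j→10, i→11; i≥j, return j=10. data = [5,1,1,1,1,2,2,2,1,2,1,5,5]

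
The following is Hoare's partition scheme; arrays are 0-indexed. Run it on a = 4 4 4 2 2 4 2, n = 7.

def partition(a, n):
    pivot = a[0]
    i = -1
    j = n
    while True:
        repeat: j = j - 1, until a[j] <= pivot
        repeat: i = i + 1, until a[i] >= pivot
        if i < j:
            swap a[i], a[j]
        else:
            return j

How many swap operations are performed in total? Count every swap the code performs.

pivot = a[0] = 4; i = -1, j = 7
j→6 (a[6]=2≤4), i→0 (a[0]=4≥4); i<j, swap → 2 4 4 2 2 4 4
j→5 (a[5]=4≤4), i→1 (a[1]=4≥4); i<j, swap → 2 4 4 2 2 4 4
j→4 (a[4]=2≤4), i→2 (a[2]=4≥4); i<j, swap → 2 4 2 2 4 4 4
j→3, i→4; i≥j, return j=3. a = 2 4 2 2 4 4 4

3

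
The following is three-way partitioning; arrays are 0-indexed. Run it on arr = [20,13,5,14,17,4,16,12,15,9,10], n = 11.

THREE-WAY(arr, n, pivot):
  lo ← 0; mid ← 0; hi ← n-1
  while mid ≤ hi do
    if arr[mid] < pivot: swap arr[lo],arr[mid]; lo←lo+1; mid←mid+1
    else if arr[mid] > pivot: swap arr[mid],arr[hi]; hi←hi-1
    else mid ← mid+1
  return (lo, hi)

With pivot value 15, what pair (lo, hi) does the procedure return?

pivot = 15; lo=0, mid=0, hi=10
arr[mid]=20>15: swap arr[0],arr[10]; hi=9 → [10,13,5,14,17,4,16,12,15,9,20]
arr[mid]=10<15: swap arr[0],arr[0]; lo=1,mid=1 → [10,13,5,14,17,4,16,12,15,9,20]
arr[mid]=13<15: swap arr[1],arr[1]; lo=2,mid=2 → [10,13,5,14,17,4,16,12,15,9,20]
arr[mid]=5<15: swap arr[2],arr[2]; lo=3,mid=3 → [10,13,5,14,17,4,16,12,15,9,20]
arr[mid]=14<15: swap arr[3],arr[3]; lo=4,mid=4 → [10,13,5,14,17,4,16,12,15,9,20]
arr[mid]=17>15: swap arr[4],arr[9]; hi=8 → [10,13,5,14,9,4,16,12,15,17,20]
arr[mid]=9<15: swap arr[4],arr[4]; lo=5,mid=5 → [10,13,5,14,9,4,16,12,15,17,20]
arr[mid]=4<15: swap arr[5],arr[5]; lo=6,mid=6 → [10,13,5,14,9,4,16,12,15,17,20]
arr[mid]=16>15: swap arr[6],arr[8]; hi=7 → [10,13,5,14,9,4,15,12,16,17,20]
arr[mid]=15=15: mid=7
arr[mid]=12<15: swap arr[6],arr[7]; lo=7,mid=8 → [10,13,5,14,9,4,12,15,16,17,20]
end: lo=7, hi=7; arr = [10,13,5,14,9,4,12,15,16,17,20]

(7, 7)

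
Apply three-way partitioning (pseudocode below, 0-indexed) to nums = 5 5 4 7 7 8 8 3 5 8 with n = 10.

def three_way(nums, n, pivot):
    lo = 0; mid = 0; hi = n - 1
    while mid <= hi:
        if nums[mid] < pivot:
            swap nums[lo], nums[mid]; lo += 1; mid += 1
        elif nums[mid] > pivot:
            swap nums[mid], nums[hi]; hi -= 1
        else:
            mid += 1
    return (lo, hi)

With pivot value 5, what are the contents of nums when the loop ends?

4 3 5 5 5 8 8 7 8 7

lo=0 mid=0 hi=9
5=5: mid=1
5=5: mid=2
4<5: swap(0,2), lo=1 mid=3 ⇒ 4 5 5 7 7 8 8 3 5 8
7>5: swap(3,9), hi=8 ⇒ 4 5 5 8 7 8 8 3 5 7
8>5: swap(3,8), hi=7 ⇒ 4 5 5 5 7 8 8 3 8 7
5=5: mid=4
7>5: swap(4,7), hi=6 ⇒ 4 5 5 5 3 8 8 7 8 7
3<5: swap(1,4), lo=2 mid=5 ⇒ 4 3 5 5 5 8 8 7 8 7
8>5: swap(5,6), hi=5 ⇒ 4 3 5 5 5 8 8 7 8 7
8>5: swap(5,5), hi=4 ⇒ 4 3 5 5 5 8 8 7 8 7
done. lo=2 hi=4; nums=4 3 5 5 5 8 8 7 8 7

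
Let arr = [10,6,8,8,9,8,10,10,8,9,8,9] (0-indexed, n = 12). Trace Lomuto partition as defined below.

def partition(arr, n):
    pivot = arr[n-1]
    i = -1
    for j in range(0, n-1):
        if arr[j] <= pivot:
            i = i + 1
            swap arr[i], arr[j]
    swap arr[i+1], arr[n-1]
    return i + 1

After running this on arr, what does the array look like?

[6,8,8,9,8,8,9,8,9,10,10,10]

pivot=9, i=-1
j=0: 10>9, skip
j=1: 6≤9, i=0, swap(0,1) ⇒ [6,10,8,8,9,8,10,10,8,9,8,9]
j=2: 8≤9, i=1, swap(1,2) ⇒ [6,8,10,8,9,8,10,10,8,9,8,9]
j=3: 8≤9, i=2, swap(2,3) ⇒ [6,8,8,10,9,8,10,10,8,9,8,9]
j=4: 9≤9, i=3, swap(3,4) ⇒ [6,8,8,9,10,8,10,10,8,9,8,9]
j=5: 8≤9, i=4, swap(4,5) ⇒ [6,8,8,9,8,10,10,10,8,9,8,9]
j=6: 10>9, skip
j=7: 10>9, skip
j=8: 8≤9, i=5, swap(5,8) ⇒ [6,8,8,9,8,8,10,10,10,9,8,9]
j=9: 9≤9, i=6, swap(6,9) ⇒ [6,8,8,9,8,8,9,10,10,10,8,9]
j=10: 8≤9, i=7, swap(7,10) ⇒ [6,8,8,9,8,8,9,8,10,10,10,9]
swap(8,11) ⇒ [6,8,8,9,8,8,9,8,9,10,10,10]; return 8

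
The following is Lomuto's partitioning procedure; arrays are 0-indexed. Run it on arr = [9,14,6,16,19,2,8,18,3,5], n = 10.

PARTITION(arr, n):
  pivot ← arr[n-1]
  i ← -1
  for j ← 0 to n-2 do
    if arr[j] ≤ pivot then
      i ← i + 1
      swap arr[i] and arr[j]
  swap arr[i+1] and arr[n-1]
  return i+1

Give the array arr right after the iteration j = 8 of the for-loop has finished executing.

[2,3,6,16,19,9,8,18,14,5]

pivot=5, i=-1
j=0: 9>5, skip
j=1: 14>5, skip
j=2: 6>5, skip
j=3: 16>5, skip
j=4: 19>5, skip
j=5: 2≤5, i=0, swap(0,5) ⇒ [2,14,6,16,19,9,8,18,3,5]
j=6: 8>5, skip
j=7: 18>5, skip
j=8: 3≤5, i=1, swap(1,8) ⇒ [2,3,6,16,19,9,8,18,14,5]
(after j=8) arr = [2,3,6,16,19,9,8,18,14,5]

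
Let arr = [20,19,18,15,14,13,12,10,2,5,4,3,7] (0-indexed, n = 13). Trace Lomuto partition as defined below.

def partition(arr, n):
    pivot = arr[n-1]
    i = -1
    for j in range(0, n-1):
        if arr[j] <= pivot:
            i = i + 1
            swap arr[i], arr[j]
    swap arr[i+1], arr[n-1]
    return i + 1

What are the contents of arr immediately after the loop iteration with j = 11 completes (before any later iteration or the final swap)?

[2,5,4,3,14,13,12,10,20,19,18,15,7]

pivot=7, i=-1
j=0: 20>7, skip
j=1: 19>7, skip
j=2: 18>7, skip
j=3: 15>7, skip
j=4: 14>7, skip
j=5: 13>7, skip
j=6: 12>7, skip
j=7: 10>7, skip
j=8: 2≤7, i=0, swap(0,8) ⇒ [2,19,18,15,14,13,12,10,20,5,4,3,7]
j=9: 5≤7, i=1, swap(1,9) ⇒ [2,5,18,15,14,13,12,10,20,19,4,3,7]
j=10: 4≤7, i=2, swap(2,10) ⇒ [2,5,4,15,14,13,12,10,20,19,18,3,7]
j=11: 3≤7, i=3, swap(3,11) ⇒ [2,5,4,3,14,13,12,10,20,19,18,15,7]
(after j=11) arr = [2,5,4,3,14,13,12,10,20,19,18,15,7]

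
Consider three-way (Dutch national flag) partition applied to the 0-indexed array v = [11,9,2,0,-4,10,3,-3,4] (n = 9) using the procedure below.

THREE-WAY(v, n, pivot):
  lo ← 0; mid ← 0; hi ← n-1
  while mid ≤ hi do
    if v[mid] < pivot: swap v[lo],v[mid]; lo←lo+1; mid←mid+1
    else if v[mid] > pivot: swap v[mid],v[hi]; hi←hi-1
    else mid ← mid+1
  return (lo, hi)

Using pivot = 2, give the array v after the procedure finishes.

pivot = 2; lo=0, mid=0, hi=8
v[mid]=11>2: swap v[0],v[8]; hi=7 → [4,9,2,0,-4,10,3,-3,11]
v[mid]=4>2: swap v[0],v[7]; hi=6 → [-3,9,2,0,-4,10,3,4,11]
v[mid]=-3<2: swap v[0],v[0]; lo=1,mid=1 → [-3,9,2,0,-4,10,3,4,11]
v[mid]=9>2: swap v[1],v[6]; hi=5 → [-3,3,2,0,-4,10,9,4,11]
v[mid]=3>2: swap v[1],v[5]; hi=4 → [-3,10,2,0,-4,3,9,4,11]
v[mid]=10>2: swap v[1],v[4]; hi=3 → [-3,-4,2,0,10,3,9,4,11]
v[mid]=-4<2: swap v[1],v[1]; lo=2,mid=2 → [-3,-4,2,0,10,3,9,4,11]
v[mid]=2=2: mid=3
v[mid]=0<2: swap v[2],v[3]; lo=3,mid=4 → [-3,-4,0,2,10,3,9,4,11]
end: lo=3, hi=3; v = [-3,-4,0,2,10,3,9,4,11]

[-3,-4,0,2,10,3,9,4,11]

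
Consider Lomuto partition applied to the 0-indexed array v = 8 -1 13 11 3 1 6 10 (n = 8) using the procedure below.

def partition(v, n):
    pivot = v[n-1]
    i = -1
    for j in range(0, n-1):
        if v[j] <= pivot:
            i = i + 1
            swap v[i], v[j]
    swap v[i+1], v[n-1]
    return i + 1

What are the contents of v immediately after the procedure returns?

8 -1 3 1 6 10 13 11

pivot=10, i=-1
j=0: 8≤10, i=0, swap(0,0) ⇒ 8 -1 13 11 3 1 6 10
j=1: -1≤10, i=1, swap(1,1) ⇒ 8 -1 13 11 3 1 6 10
j=2: 13>10, skip
j=3: 11>10, skip
j=4: 3≤10, i=2, swap(2,4) ⇒ 8 -1 3 11 13 1 6 10
j=5: 1≤10, i=3, swap(3,5) ⇒ 8 -1 3 1 13 11 6 10
j=6: 6≤10, i=4, swap(4,6) ⇒ 8 -1 3 1 6 11 13 10
swap(5,7) ⇒ 8 -1 3 1 6 10 13 11; return 5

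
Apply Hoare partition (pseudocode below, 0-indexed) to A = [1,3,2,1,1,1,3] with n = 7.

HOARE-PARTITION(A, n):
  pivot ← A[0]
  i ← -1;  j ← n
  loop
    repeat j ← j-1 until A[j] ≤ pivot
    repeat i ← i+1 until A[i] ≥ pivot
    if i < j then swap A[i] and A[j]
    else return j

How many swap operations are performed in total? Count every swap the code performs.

pivot = A[0] = 1; i = -1, j = 7
j→5 (A[5]=1≤1), i→0 (A[0]=1≥1); i<j, swap → [1,3,2,1,1,1,3]
j→4 (A[4]=1≤1), i→1 (A[1]=3≥1); i<j, swap → [1,1,2,1,3,1,3]
j→3 (A[3]=1≤1), i→2 (A[2]=2≥1); i<j, swap → [1,1,1,2,3,1,3]
j→2, i→3; i≥j, return j=2. A = [1,1,1,2,3,1,3]

3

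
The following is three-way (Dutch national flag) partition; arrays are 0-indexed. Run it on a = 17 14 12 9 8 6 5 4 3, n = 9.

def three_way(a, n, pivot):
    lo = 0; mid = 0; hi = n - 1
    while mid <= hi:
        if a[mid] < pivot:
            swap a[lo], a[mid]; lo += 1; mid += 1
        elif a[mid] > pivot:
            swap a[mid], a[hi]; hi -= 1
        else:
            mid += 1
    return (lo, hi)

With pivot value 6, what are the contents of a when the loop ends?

lo=0 mid=0 hi=8
17>6: swap(0,8), hi=7 ⇒ 3 14 12 9 8 6 5 4 17
3<6: swap(0,0), lo=1 mid=1 ⇒ 3 14 12 9 8 6 5 4 17
14>6: swap(1,7), hi=6 ⇒ 3 4 12 9 8 6 5 14 17
4<6: swap(1,1), lo=2 mid=2 ⇒ 3 4 12 9 8 6 5 14 17
12>6: swap(2,6), hi=5 ⇒ 3 4 5 9 8 6 12 14 17
5<6: swap(2,2), lo=3 mid=3 ⇒ 3 4 5 9 8 6 12 14 17
9>6: swap(3,5), hi=4 ⇒ 3 4 5 6 8 9 12 14 17
6=6: mid=4
8>6: swap(4,4), hi=3 ⇒ 3 4 5 6 8 9 12 14 17
done. lo=3 hi=3; a=3 4 5 6 8 9 12 14 17

3 4 5 6 8 9 12 14 17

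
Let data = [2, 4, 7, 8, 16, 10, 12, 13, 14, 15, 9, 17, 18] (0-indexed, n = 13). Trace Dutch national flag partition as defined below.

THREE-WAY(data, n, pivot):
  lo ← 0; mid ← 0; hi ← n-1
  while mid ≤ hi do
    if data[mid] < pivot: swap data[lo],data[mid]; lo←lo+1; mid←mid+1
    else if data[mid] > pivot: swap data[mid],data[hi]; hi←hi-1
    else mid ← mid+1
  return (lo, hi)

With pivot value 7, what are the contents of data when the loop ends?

pivot = 7; lo=0, mid=0, hi=12
data[mid]=2<7: swap data[0],data[0]; lo=1,mid=1 → [2, 4, 7, 8, 16, 10, 12, 13, 14, 15, 9, 17, 18]
data[mid]=4<7: swap data[1],data[1]; lo=2,mid=2 → [2, 4, 7, 8, 16, 10, 12, 13, 14, 15, 9, 17, 18]
data[mid]=7=7: mid=3
data[mid]=8>7: swap data[3],data[12]; hi=11 → [2, 4, 7, 18, 16, 10, 12, 13, 14, 15, 9, 17, 8]
data[mid]=18>7: swap data[3],data[11]; hi=10 → [2, 4, 7, 17, 16, 10, 12, 13, 14, 15, 9, 18, 8]
data[mid]=17>7: swap data[3],data[10]; hi=9 → [2, 4, 7, 9, 16, 10, 12, 13, 14, 15, 17, 18, 8]
data[mid]=9>7: swap data[3],data[9]; hi=8 → [2, 4, 7, 15, 16, 10, 12, 13, 14, 9, 17, 18, 8]
data[mid]=15>7: swap data[3],data[8]; hi=7 → [2, 4, 7, 14, 16, 10, 12, 13, 15, 9, 17, 18, 8]
data[mid]=14>7: swap data[3],data[7]; hi=6 → [2, 4, 7, 13, 16, 10, 12, 14, 15, 9, 17, 18, 8]
data[mid]=13>7: swap data[3],data[6]; hi=5 → [2, 4, 7, 12, 16, 10, 13, 14, 15, 9, 17, 18, 8]
data[mid]=12>7: swap data[3],data[5]; hi=4 → [2, 4, 7, 10, 16, 12, 13, 14, 15, 9, 17, 18, 8]
data[mid]=10>7: swap data[3],data[4]; hi=3 → [2, 4, 7, 16, 10, 12, 13, 14, 15, 9, 17, 18, 8]
data[mid]=16>7: swap data[3],data[3]; hi=2 → [2, 4, 7, 16, 10, 12, 13, 14, 15, 9, 17, 18, 8]
end: lo=2, hi=2; data = [2, 4, 7, 16, 10, 12, 13, 14, 15, 9, 17, 18, 8]

[2, 4, 7, 16, 10, 12, 13, 14, 15, 9, 17, 18, 8]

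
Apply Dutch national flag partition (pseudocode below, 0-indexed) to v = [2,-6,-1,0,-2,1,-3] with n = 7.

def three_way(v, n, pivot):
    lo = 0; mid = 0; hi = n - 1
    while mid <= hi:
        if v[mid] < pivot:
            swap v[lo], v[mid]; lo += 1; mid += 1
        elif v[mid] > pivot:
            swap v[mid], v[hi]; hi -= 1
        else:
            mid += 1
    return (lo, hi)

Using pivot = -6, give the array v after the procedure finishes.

[-6,-1,0,-2,1,-3,2]

pivot = -6; lo=0, mid=0, hi=6
v[mid]=2>-6: swap v[0],v[6]; hi=5 → [-3,-6,-1,0,-2,1,2]
v[mid]=-3>-6: swap v[0],v[5]; hi=4 → [1,-6,-1,0,-2,-3,2]
v[mid]=1>-6: swap v[0],v[4]; hi=3 → [-2,-6,-1,0,1,-3,2]
v[mid]=-2>-6: swap v[0],v[3]; hi=2 → [0,-6,-1,-2,1,-3,2]
v[mid]=0>-6: swap v[0],v[2]; hi=1 → [-1,-6,0,-2,1,-3,2]
v[mid]=-1>-6: swap v[0],v[1]; hi=0 → [-6,-1,0,-2,1,-3,2]
v[mid]=-6=-6: mid=1
end: lo=0, hi=0; v = [-6,-1,0,-2,1,-3,2]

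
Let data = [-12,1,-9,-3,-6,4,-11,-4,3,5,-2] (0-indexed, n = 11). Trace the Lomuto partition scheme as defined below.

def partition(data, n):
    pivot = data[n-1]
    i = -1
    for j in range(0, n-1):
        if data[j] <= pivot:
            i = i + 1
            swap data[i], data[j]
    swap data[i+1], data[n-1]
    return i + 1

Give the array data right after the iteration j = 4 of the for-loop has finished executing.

pivot = data[10] = -2; i = -1
j=0: data[0]=-12 ≤ -2 → i=0, swap data[0],data[0] (no change) → [-12,1,-9,-3,-6,4,-11,-4,3,5,-2]
j=1: data[1]=1 > -2 → no swap
j=2: data[2]=-9 ≤ -2 → i=1, swap data[1],data[2] → [-12,-9,1,-3,-6,4,-11,-4,3,5,-2]
j=3: data[3]=-3 ≤ -2 → i=2, swap data[2],data[3] → [-12,-9,-3,1,-6,4,-11,-4,3,5,-2]
j=4: data[4]=-6 ≤ -2 → i=3, swap data[3],data[4] → [-12,-9,-3,-6,1,4,-11,-4,3,5,-2]
(after j=4) data = [-12,-9,-3,-6,1,4,-11,-4,3,5,-2]

[-12,-9,-3,-6,1,4,-11,-4,3,5,-2]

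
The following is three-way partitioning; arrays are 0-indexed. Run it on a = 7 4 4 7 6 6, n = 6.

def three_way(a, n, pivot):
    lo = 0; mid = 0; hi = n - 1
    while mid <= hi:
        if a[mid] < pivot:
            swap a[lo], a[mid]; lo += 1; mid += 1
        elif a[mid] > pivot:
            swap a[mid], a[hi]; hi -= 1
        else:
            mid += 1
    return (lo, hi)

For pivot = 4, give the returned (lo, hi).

lo=0 mid=0 hi=5
7>4: swap(0,5), hi=4 ⇒ 6 4 4 7 6 7
6>4: swap(0,4), hi=3 ⇒ 6 4 4 7 6 7
6>4: swap(0,3), hi=2 ⇒ 7 4 4 6 6 7
7>4: swap(0,2), hi=1 ⇒ 4 4 7 6 6 7
4=4: mid=1
4=4: mid=2
done. lo=0 hi=1; a=4 4 7 6 6 7

(0, 1)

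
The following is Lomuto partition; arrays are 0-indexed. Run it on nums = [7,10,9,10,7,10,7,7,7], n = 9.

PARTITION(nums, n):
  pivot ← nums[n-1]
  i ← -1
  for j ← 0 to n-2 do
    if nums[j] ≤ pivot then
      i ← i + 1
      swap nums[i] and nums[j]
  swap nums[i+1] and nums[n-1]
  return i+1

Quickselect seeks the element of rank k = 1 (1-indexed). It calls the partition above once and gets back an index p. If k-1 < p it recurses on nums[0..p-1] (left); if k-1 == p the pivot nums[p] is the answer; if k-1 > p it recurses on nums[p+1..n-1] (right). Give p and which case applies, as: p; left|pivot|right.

4; left

pivot=7, i=-1
j=0: 7≤7, i=0, swap(0,0) ⇒ [7,10,9,10,7,10,7,7,7]
j=1: 10>7, skip
j=2: 9>7, skip
j=3: 10>7, skip
j=4: 7≤7, i=1, swap(1,4) ⇒ [7,7,9,10,10,10,7,7,7]
j=5: 10>7, skip
j=6: 7≤7, i=2, swap(2,6) ⇒ [7,7,7,10,10,10,9,7,7]
j=7: 7≤7, i=3, swap(3,7) ⇒ [7,7,7,7,10,10,9,10,7]
swap(4,8) ⇒ [7,7,7,7,7,10,9,10,10]; return 4
p = 4; k-1 = 0 < 4 ⇒ left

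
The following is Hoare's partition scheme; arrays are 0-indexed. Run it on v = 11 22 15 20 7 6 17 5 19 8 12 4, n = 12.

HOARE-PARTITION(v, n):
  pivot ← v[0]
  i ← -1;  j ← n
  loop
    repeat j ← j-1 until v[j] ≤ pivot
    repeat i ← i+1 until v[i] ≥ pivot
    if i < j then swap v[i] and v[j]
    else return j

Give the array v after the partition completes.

pivot = v[0] = 11; i = -1, j = 12
j→11 (v[11]=4≤11), i→0 (v[0]=11≥11); i<j, swap → 4 22 15 20 7 6 17 5 19 8 12 11
j→9 (v[9]=8≤11), i→1 (v[1]=22≥11); i<j, swap → 4 8 15 20 7 6 17 5 19 22 12 11
j→7 (v[7]=5≤11), i→2 (v[2]=15≥11); i<j, swap → 4 8 5 20 7 6 17 15 19 22 12 11
j→5 (v[5]=6≤11), i→3 (v[3]=20≥11); i<j, swap → 4 8 5 6 7 20 17 15 19 22 12 11
j→4, i→5; i≥j, return j=4. v = 4 8 5 6 7 20 17 15 19 22 12 11

4 8 5 6 7 20 17 15 19 22 12 11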